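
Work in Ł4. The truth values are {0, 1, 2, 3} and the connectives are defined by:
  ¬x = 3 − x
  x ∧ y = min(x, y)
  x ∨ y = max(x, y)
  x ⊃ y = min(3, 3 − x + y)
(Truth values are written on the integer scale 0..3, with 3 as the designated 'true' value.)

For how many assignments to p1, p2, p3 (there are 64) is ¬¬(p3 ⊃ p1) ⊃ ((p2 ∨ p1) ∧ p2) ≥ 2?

value 3: 26 assignments (counts)
value 2: 15 assignments (counts)
value 1: 13 assignments
value 0: 10 assignments
So 41 of the 64 assignments meet the threshold.

41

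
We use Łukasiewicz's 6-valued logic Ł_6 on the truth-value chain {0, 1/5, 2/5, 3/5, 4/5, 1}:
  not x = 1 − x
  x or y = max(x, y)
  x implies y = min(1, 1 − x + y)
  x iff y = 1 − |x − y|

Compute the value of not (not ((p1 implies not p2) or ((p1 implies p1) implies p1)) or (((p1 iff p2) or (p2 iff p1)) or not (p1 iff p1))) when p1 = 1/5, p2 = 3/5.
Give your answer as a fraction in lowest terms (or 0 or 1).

2/5

not p2 = not 3/5 = 2/5
p1 implies not p2 = 1/5 implies 2/5 = 1
p1 implies p1 = 1/5 implies 1/5 = 1
(p1 implies p1) implies p1 = 1 implies 1/5 = 1/5
(p1 implies not p2) or ((p1 implies p1) implies p1) = 1 or 1/5 = 1
not ((p1 implies not p2) or ((p1 implies p1) implies p1)) = not 1 = 0
p1 iff p2 = 1/5 iff 3/5 = 3/5
p2 iff p1 = 3/5 iff 1/5 = 3/5
(p1 iff p2) or (p2 iff p1) = 3/5 or 3/5 = 3/5
p1 iff p1 = 1/5 iff 1/5 = 1
not (p1 iff p1) = not 1 = 0
((p1 iff p2) or (p2 iff p1)) or not (p1 iff p1) = 3/5 or 0 = 3/5
not ((p1 implies not p2) or ((p1 implies p1) implies p1)) or (((p1 iff p2) or (p2 iff p1)) or not (p1 iff p1)) = 0 or 3/5 = 3/5
not (not ((p1 implies not p2) or ((p1 implies p1) implies p1)) or (((p1 iff p2) or (p2 iff p1)) or not (p1 iff p1))) = not 3/5 = 2/5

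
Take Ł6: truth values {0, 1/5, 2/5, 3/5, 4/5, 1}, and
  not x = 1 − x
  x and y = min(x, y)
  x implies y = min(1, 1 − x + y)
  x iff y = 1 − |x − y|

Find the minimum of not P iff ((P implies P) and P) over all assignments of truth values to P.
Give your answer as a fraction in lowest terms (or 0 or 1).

Take P = 0:
not P = not 0 = 1
P implies P = 0 implies 0 = 1
(P implies P) and P = 1 and 0 = 0
not P iff ((P implies P) and P) = 1 iff 0 = 0
No assignment yields a value below 0, so this is the minimum.

0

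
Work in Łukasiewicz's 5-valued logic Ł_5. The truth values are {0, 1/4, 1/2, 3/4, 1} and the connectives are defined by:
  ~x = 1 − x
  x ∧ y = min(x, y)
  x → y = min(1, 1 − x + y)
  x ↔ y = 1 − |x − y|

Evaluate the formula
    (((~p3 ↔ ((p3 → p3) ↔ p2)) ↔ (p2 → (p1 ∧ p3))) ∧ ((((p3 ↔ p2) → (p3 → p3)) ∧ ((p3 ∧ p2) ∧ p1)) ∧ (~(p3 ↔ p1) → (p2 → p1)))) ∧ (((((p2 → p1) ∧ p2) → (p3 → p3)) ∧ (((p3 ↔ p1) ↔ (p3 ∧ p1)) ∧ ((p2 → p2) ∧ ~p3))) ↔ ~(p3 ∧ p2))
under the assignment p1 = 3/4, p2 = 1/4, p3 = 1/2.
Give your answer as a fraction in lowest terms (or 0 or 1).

~p3 = ~1/2 = 1/2
p3 → p3 = 1/2 → 1/2 = 1
(p3 → p3) ↔ p2 = 1 ↔ 1/4 = 1/4
~p3 ↔ ((p3 → p3) ↔ p2) = 1/2 ↔ 1/4 = 3/4
p1 ∧ p3 = 3/4 ∧ 1/2 = 1/2
p2 → (p1 ∧ p3) = 1/4 → 1/2 = 1
(~p3 ↔ ((p3 → p3) ↔ p2)) ↔ (p2 → (p1 ∧ p3)) = 3/4 ↔ 1 = 3/4
p3 ↔ p2 = 1/2 ↔ 1/4 = 3/4
p3 → p3 = 1/2 → 1/2 = 1
(p3 ↔ p2) → (p3 → p3) = 3/4 → 1 = 1
p3 ∧ p2 = 1/2 ∧ 1/4 = 1/4
(p3 ∧ p2) ∧ p1 = 1/4 ∧ 3/4 = 1/4
((p3 ↔ p2) → (p3 → p3)) ∧ ((p3 ∧ p2) ∧ p1) = 1 ∧ 1/4 = 1/4
p3 ↔ p1 = 1/2 ↔ 3/4 = 3/4
~(p3 ↔ p1) = ~3/4 = 1/4
p2 → p1 = 1/4 → 3/4 = 1
~(p3 ↔ p1) → (p2 → p1) = 1/4 → 1 = 1
(((p3 ↔ p2) → (p3 → p3)) ∧ ((p3 ∧ p2) ∧ p1)) ∧ (~(p3 ↔ p1) → (p2 → p1)) = 1/4 ∧ 1 = 1/4
((~p3 ↔ ((p3 → p3) ↔ p2)) ↔ (p2 → (p1 ∧ p3))) ∧ ((((p3 ↔ p2) → (p3 → p3)) ∧ ((p3 ∧ p2) ∧ p1)) ∧ (~(p3 ↔ p1) → (p2 → p1))) = 3/4 ∧ 1/4 = 1/4
p2 → p1 = 1/4 → 3/4 = 1
(p2 → p1) ∧ p2 = 1 ∧ 1/4 = 1/4
p3 → p3 = 1/2 → 1/2 = 1
((p2 → p1) ∧ p2) → (p3 → p3) = 1/4 → 1 = 1
p3 ↔ p1 = 1/2 ↔ 3/4 = 3/4
p3 ∧ p1 = 1/2 ∧ 3/4 = 1/2
(p3 ↔ p1) ↔ (p3 ∧ p1) = 3/4 ↔ 1/2 = 3/4
p2 → p2 = 1/4 → 1/4 = 1
~p3 = ~1/2 = 1/2
(p2 → p2) ∧ ~p3 = 1 ∧ 1/2 = 1/2
((p3 ↔ p1) ↔ (p3 ∧ p1)) ∧ ((p2 → p2) ∧ ~p3) = 3/4 ∧ 1/2 = 1/2
(((p2 → p1) ∧ p2) → (p3 → p3)) ∧ (((p3 ↔ p1) ↔ (p3 ∧ p1)) ∧ ((p2 → p2) ∧ ~p3)) = 1 ∧ 1/2 = 1/2
p3 ∧ p2 = 1/2 ∧ 1/4 = 1/4
~(p3 ∧ p2) = ~1/4 = 3/4
((((p2 → p1) ∧ p2) → (p3 → p3)) ∧ (((p3 ↔ p1) ↔ (p3 ∧ p1)) ∧ ((p2 → p2) ∧ ~p3))) ↔ ~(p3 ∧ p2) = 1/2 ↔ 3/4 = 3/4
(((~p3 ↔ ((p3 → p3) ↔ p2)) ↔ (p2 → (p1 ∧ p3))) ∧ ((((p3 ↔ p2) → (p3 → p3)) ∧ ((p3 ∧ p2) ∧ p1)) ∧ (~(p3 ↔ p1) → (p2 → p1)))) ∧ (((((p2 → p1) ∧ p2) → (p3 → p3)) ∧ (((p3 ↔ p1) ↔ (p3 ∧ p1)) ∧ ((p2 → p2) ∧ ~p3))) ↔ ~(p3 ∧ p2)) = 1/4 ∧ 3/4 = 1/4

1/4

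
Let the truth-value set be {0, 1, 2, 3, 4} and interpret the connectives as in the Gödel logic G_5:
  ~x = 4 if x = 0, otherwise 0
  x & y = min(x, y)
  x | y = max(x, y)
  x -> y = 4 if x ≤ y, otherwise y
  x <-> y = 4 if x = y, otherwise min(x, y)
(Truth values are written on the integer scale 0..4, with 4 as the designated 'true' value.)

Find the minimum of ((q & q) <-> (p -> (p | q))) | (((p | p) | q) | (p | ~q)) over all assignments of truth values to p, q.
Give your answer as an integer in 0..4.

1

Take p = 0, q = 1:
q & q = 1 & 1 = 1
p | q = 0 | 1 = 1
p -> (p | q) = 0 -> 1 = 4
(q & q) <-> (p -> (p | q)) = 1 <-> 4 = 1
p | p = 0 | 0 = 0
(p | p) | q = 0 | 1 = 1
~q = ~1 = 0
p | ~q = 0 | 0 = 0
((p | p) | q) | (p | ~q) = 1 | 0 = 1
((q & q) <-> (p -> (p | q))) | (((p | p) | q) | (p | ~q)) = 1 | 1 = 1
No assignment yields a value below 1, so this is the minimum.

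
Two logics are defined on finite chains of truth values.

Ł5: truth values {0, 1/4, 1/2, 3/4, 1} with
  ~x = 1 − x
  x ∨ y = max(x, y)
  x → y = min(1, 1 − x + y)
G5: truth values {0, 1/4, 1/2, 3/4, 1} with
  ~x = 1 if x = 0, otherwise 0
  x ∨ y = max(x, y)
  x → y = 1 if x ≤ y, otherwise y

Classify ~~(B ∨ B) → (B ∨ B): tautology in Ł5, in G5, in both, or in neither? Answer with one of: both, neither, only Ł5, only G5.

only Ł5

In Ł5: every assignment gives 1 — tautology.
In G5: at B = 1/4 the value is 1/4 — not a tautology.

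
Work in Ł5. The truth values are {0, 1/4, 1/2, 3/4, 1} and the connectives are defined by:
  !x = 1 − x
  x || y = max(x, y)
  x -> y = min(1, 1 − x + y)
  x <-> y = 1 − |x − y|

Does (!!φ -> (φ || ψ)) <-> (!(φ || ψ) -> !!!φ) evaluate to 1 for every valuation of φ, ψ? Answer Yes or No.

At φ = 1/2, ψ = 0, for instance:
!φ = !1/2 = 1/2
!!φ = !1/2 = 1/2
φ || ψ = 1/2 || 0 = 1/2
!!φ -> (φ || ψ) = 1/2 -> 1/2 = 1
!(φ || ψ) = !1/2 = 1/2
!!!φ = !1/2 = 1/2
!(φ || ψ) -> !!!φ = 1/2 -> 1/2 = 1
(!!φ -> (φ || ψ)) <-> (!(φ || ψ) -> !!!φ) = 1 <-> 1 = 1
and checking the remaining 24 assignments likewise gives ≥ 1 in every case.

Yes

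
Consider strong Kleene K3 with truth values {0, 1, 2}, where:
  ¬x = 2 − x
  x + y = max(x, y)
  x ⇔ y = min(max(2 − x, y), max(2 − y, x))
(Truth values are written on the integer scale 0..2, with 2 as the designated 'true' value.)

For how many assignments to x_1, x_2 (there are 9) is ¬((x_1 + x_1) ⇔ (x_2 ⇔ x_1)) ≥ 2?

x_1 = 0, x_2 = 0 ↦ 2  ≥
x_1 = 0, x_2 = 1 ↦ 1  <
x_1 = 0, x_2 = 2 ↦ 0  <
x_1 = 1, x_2 = 0 ↦ 1  <
x_1 = 1, x_2 = 1 ↦ 1  <
x_1 = 1, x_2 = 2 ↦ 1  <
x_1 = 2, x_2 = 0 ↦ 2  ≥
x_1 = 2, x_2 = 1 ↦ 1  <
x_1 = 2, x_2 = 2 ↦ 0  <
So 2 of the 9 assignments meet the threshold.

2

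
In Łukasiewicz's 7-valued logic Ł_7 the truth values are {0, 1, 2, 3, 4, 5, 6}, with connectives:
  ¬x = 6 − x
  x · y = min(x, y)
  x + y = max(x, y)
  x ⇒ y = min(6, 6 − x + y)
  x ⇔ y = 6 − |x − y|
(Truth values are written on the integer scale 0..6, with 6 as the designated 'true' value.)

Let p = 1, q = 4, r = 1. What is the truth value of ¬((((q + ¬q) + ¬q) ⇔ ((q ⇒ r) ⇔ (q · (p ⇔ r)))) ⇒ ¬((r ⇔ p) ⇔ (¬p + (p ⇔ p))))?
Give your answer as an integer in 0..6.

5

¬q = ¬4 = 2
q + ¬q = 4 + 2 = 4
¬q = ¬4 = 2
(q + ¬q) + ¬q = 4 + 2 = 4
q ⇒ r = 4 ⇒ 1 = 3
p ⇔ r = 1 ⇔ 1 = 6
q · (p ⇔ r) = 4 · 6 = 4
(q ⇒ r) ⇔ (q · (p ⇔ r)) = 3 ⇔ 4 = 5
((q + ¬q) + ¬q) ⇔ ((q ⇒ r) ⇔ (q · (p ⇔ r))) = 4 ⇔ 5 = 5
r ⇔ p = 1 ⇔ 1 = 6
¬p = ¬1 = 5
p ⇔ p = 1 ⇔ 1 = 6
¬p + (p ⇔ p) = 5 + 6 = 6
(r ⇔ p) ⇔ (¬p + (p ⇔ p)) = 6 ⇔ 6 = 6
¬((r ⇔ p) ⇔ (¬p + (p ⇔ p))) = ¬6 = 0
(((q + ¬q) + ¬q) ⇔ ((q ⇒ r) ⇔ (q · (p ⇔ r)))) ⇒ ¬((r ⇔ p) ⇔ (¬p + (p ⇔ p))) = 5 ⇒ 0 = 1
¬((((q + ¬q) + ¬q) ⇔ ((q ⇒ r) ⇔ (q · (p ⇔ r)))) ⇒ ¬((r ⇔ p) ⇔ (¬p + (p ⇔ p)))) = ¬1 = 5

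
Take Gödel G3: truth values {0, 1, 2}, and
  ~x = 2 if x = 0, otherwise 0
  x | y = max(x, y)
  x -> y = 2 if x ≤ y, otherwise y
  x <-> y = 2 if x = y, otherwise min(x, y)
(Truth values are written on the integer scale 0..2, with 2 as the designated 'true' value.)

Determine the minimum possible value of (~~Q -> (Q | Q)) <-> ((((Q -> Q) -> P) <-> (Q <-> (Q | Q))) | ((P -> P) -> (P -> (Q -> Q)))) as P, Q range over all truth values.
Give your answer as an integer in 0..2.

1

Take P = 0, Q = 1:
~Q = ~1 = 0
~~Q = ~0 = 2
Q | Q = 1 | 1 = 1
~~Q -> (Q | Q) = 2 -> 1 = 1
Q -> Q = 1 -> 1 = 2
(Q -> Q) -> P = 2 -> 0 = 0
Q | Q = 1 | 1 = 1
Q <-> (Q | Q) = 1 <-> 1 = 2
((Q -> Q) -> P) <-> (Q <-> (Q | Q)) = 0 <-> 2 = 0
P -> P = 0 -> 0 = 2
Q -> Q = 1 -> 1 = 2
P -> (Q -> Q) = 0 -> 2 = 2
(P -> P) -> (P -> (Q -> Q)) = 2 -> 2 = 2
(((Q -> Q) -> P) <-> (Q <-> (Q | Q))) | ((P -> P) -> (P -> (Q -> Q))) = 0 | 2 = 2
(~~Q -> (Q | Q)) <-> ((((Q -> Q) -> P) <-> (Q <-> (Q | Q))) | ((P -> P) -> (P -> (Q -> Q)))) = 1 <-> 2 = 1
No assignment yields a value below 1, so this is the minimum.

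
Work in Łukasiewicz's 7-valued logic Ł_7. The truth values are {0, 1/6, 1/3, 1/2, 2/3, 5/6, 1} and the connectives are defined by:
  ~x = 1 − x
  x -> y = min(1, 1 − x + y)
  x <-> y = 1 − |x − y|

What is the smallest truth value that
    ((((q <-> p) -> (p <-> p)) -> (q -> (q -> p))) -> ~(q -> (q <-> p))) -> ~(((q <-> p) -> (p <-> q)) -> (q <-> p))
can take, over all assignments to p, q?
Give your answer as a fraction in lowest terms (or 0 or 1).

Take p = 1/2, q = 1:
q <-> p = 1 <-> 1/2 = 1/2
p <-> p = 1/2 <-> 1/2 = 1
(q <-> p) -> (p <-> p) = 1/2 -> 1 = 1
q -> p = 1 -> 1/2 = 1/2
q -> (q -> p) = 1 -> 1/2 = 1/2
((q <-> p) -> (p <-> p)) -> (q -> (q -> p)) = 1 -> 1/2 = 1/2
q <-> p = 1 <-> 1/2 = 1/2
q -> (q <-> p) = 1 -> 1/2 = 1/2
~(q -> (q <-> p)) = ~1/2 = 1/2
(((q <-> p) -> (p <-> p)) -> (q -> (q -> p))) -> ~(q -> (q <-> p)) = 1/2 -> 1/2 = 1
q <-> p = 1 <-> 1/2 = 1/2
p <-> q = 1/2 <-> 1 = 1/2
(q <-> p) -> (p <-> q) = 1/2 -> 1/2 = 1
q <-> p = 1 <-> 1/2 = 1/2
((q <-> p) -> (p <-> q)) -> (q <-> p) = 1 -> 1/2 = 1/2
~(((q <-> p) -> (p <-> q)) -> (q <-> p)) = ~1/2 = 1/2
((((q <-> p) -> (p <-> p)) -> (q -> (q -> p))) -> ~(q -> (q <-> p))) -> ~(((q <-> p) -> (p <-> q)) -> (q <-> p)) = 1 -> 1/2 = 1/2
No assignment yields a value below 1/2, so this is the minimum.

1/2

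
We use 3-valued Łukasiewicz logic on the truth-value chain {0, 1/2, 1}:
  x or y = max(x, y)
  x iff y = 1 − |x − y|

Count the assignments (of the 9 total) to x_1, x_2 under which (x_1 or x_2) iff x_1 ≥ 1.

6

x_1 = 0, x_2 = 0 ↦ 1  ≥
x_1 = 0, x_2 = 1/2 ↦ 1/2  <
x_1 = 0, x_2 = 1 ↦ 0  <
x_1 = 1/2, x_2 = 0 ↦ 1  ≥
x_1 = 1/2, x_2 = 1/2 ↦ 1  ≥
x_1 = 1/2, x_2 = 1 ↦ 1/2  <
x_1 = 1, x_2 = 0 ↦ 1  ≥
x_1 = 1, x_2 = 1/2 ↦ 1  ≥
x_1 = 1, x_2 = 1 ↦ 1  ≥
So 6 of the 9 assignments meet the threshold.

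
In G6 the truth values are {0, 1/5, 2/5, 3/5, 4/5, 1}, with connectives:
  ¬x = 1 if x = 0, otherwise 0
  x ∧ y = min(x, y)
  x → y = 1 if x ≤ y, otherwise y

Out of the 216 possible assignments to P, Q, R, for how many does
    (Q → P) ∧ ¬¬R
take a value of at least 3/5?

value 1: 105 assignments (counts)
value 4/5: 5 assignments (counts)
value 3/5: 10 assignments (counts)
value 2/5: 15 assignments
value 1/5: 20 assignments
value 0: 61 assignments
So 120 of the 216 assignments meet the threshold.

120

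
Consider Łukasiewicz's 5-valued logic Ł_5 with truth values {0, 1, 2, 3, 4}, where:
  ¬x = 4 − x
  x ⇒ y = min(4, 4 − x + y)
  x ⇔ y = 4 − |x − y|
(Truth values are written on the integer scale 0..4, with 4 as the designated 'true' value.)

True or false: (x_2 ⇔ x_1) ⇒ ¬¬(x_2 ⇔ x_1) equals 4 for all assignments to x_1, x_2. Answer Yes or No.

At x_1 = 2, x_2 = 2, for instance:
x_2 ⇔ x_1 = 2 ⇔ 2 = 4
¬(x_2 ⇔ x_1) = ¬4 = 0
¬¬(x_2 ⇔ x_1) = ¬0 = 4
(x_2 ⇔ x_1) ⇒ ¬¬(x_2 ⇔ x_1) = 4 ⇒ 4 = 4
and checking the remaining 24 assignments likewise gives ≥ 4 in every case.

Yes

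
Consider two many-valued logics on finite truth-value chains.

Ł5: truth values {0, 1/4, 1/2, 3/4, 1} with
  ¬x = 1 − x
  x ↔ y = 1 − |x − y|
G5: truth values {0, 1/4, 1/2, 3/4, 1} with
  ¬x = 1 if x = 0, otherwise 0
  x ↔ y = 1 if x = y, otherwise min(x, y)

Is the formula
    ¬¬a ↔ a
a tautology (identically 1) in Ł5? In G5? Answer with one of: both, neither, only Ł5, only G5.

only Ł5

In Ł5: every assignment gives 1 — tautology.
In G5: at a = 1/4 the value is 1/4 — not a tautology.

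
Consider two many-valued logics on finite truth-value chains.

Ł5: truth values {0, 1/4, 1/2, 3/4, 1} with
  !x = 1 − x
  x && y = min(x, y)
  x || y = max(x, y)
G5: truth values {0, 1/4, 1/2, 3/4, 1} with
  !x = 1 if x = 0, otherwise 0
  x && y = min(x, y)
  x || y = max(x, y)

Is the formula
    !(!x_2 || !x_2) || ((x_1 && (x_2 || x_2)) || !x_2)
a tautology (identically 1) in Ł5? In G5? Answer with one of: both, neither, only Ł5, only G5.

only G5

In Ł5: at x_1 = 0, x_2 = 1/4 the value is 3/4 — not a tautology.
In G5: every assignment gives 1 — tautology.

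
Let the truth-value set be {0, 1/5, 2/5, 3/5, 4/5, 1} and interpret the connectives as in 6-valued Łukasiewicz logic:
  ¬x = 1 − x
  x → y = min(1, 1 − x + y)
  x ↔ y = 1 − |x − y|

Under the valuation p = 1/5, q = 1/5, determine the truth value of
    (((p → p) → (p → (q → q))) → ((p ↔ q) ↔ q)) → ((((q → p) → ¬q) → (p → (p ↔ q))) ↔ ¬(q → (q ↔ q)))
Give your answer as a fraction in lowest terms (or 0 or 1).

p → p = 1/5 → 1/5 = 1
q → q = 1/5 → 1/5 = 1
p → (q → q) = 1/5 → 1 = 1
(p → p) → (p → (q → q)) = 1 → 1 = 1
p ↔ q = 1/5 ↔ 1/5 = 1
(p ↔ q) ↔ q = 1 ↔ 1/5 = 1/5
((p → p) → (p → (q → q))) → ((p ↔ q) ↔ q) = 1 → 1/5 = 1/5
q → p = 1/5 → 1/5 = 1
¬q = ¬1/5 = 4/5
(q → p) → ¬q = 1 → 4/5 = 4/5
p ↔ q = 1/5 ↔ 1/5 = 1
p → (p ↔ q) = 1/5 → 1 = 1
((q → p) → ¬q) → (p → (p ↔ q)) = 4/5 → 1 = 1
q ↔ q = 1/5 ↔ 1/5 = 1
q → (q ↔ q) = 1/5 → 1 = 1
¬(q → (q ↔ q)) = ¬1 = 0
(((q → p) → ¬q) → (p → (p ↔ q))) ↔ ¬(q → (q ↔ q)) = 1 ↔ 0 = 0
(((p → p) → (p → (q → q))) → ((p ↔ q) ↔ q)) → ((((q → p) → ¬q) → (p → (p ↔ q))) ↔ ¬(q → (q ↔ q))) = 1/5 → 0 = 4/5

4/5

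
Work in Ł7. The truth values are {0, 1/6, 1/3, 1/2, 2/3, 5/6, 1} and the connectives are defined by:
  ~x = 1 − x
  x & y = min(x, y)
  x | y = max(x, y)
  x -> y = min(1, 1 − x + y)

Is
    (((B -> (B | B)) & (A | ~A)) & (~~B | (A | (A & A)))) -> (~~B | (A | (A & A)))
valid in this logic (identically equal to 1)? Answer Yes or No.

At A = 1/6, B = 1/2, for instance:
B | B = 1/2 | 1/2 = 1/2
B -> (B | B) = 1/2 -> 1/2 = 1
~A = ~1/6 = 5/6
A | ~A = 1/6 | 5/6 = 5/6
(B -> (B | B)) & (A | ~A) = 1 & 5/6 = 5/6
~B = ~1/2 = 1/2
~~B = ~1/2 = 1/2
A & A = 1/6 & 1/6 = 1/6
A | (A & A) = 1/6 | 1/6 = 1/6
~~B | (A | (A & A)) = 1/2 | 1/6 = 1/2
((B -> (B | B)) & (A | ~A)) & (~~B | (A | (A & A))) = 5/6 & 1/2 = 1/2
(((B -> (B | B)) & (A | ~A)) & (~~B | (A | (A & A)))) -> (~~B | (A | (A & A))) = 1/2 -> 1/2 = 1
and checking the remaining 48 assignments likewise gives ≥ 1 in every case.

Yes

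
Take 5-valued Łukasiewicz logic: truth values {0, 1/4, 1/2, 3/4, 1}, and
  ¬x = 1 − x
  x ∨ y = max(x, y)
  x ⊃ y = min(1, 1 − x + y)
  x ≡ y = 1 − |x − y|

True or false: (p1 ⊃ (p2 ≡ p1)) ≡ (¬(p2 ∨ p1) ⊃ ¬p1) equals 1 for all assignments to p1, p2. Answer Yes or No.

Counterexample: take p1 = 3/4, p2 = 0.
p2 ≡ p1 = 0 ≡ 3/4 = 1/4
p1 ⊃ (p2 ≡ p1) = 3/4 ⊃ 1/4 = 1/2
p2 ∨ p1 = 0 ∨ 3/4 = 3/4
¬(p2 ∨ p1) = ¬3/4 = 1/4
¬p1 = ¬3/4 = 1/4
¬(p2 ∨ p1) ⊃ ¬p1 = 1/4 ⊃ 1/4 = 1
(p1 ⊃ (p2 ≡ p1)) ≡ (¬(p2 ∨ p1) ⊃ ¬p1) = 1/2 ≡ 1 = 1/2
This gives 1/2 ≠ 1.

No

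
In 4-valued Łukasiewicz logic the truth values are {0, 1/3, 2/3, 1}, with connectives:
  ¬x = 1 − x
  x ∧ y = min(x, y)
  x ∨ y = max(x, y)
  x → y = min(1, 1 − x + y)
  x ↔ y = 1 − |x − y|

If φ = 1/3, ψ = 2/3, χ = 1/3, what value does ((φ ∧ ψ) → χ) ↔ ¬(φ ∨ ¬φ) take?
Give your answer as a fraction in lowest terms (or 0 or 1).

1/3

φ ∧ ψ = 1/3 ∧ 2/3 = 1/3
(φ ∧ ψ) → χ = 1/3 → 1/3 = 1
¬φ = ¬1/3 = 2/3
φ ∨ ¬φ = 1/3 ∨ 2/3 = 2/3
¬(φ ∨ ¬φ) = ¬2/3 = 1/3
((φ ∧ ψ) → χ) ↔ ¬(φ ∨ ¬φ) = 1 ↔ 1/3 = 1/3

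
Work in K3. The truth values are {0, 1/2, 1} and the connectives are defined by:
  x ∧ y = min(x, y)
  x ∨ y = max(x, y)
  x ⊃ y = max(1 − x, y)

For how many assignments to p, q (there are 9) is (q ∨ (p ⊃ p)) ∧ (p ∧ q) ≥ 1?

p = 0, q = 0 ↦ 0  <
p = 0, q = 1/2 ↦ 0  <
p = 0, q = 1 ↦ 0  <
p = 1/2, q = 0 ↦ 0  <
p = 1/2, q = 1/2 ↦ 1/2  <
p = 1/2, q = 1 ↦ 1/2  <
p = 1, q = 0 ↦ 0  <
p = 1, q = 1/2 ↦ 1/2  <
p = 1, q = 1 ↦ 1  ≥
So 1 of the 9 assignments meets the threshold.

1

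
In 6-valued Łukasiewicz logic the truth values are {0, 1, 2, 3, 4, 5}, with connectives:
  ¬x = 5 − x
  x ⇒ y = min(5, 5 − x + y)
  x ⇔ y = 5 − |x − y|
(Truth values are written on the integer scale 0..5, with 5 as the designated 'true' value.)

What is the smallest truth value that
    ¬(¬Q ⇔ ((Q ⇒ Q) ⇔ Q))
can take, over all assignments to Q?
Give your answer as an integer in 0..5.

Take Q = 2:
¬Q = ¬2 = 3
Q ⇒ Q = 2 ⇒ 2 = 5
(Q ⇒ Q) ⇔ Q = 5 ⇔ 2 = 2
¬Q ⇔ ((Q ⇒ Q) ⇔ Q) = 3 ⇔ 2 = 4
¬(¬Q ⇔ ((Q ⇒ Q) ⇔ Q)) = ¬4 = 1
No assignment yields a value below 1, so this is the minimum.

1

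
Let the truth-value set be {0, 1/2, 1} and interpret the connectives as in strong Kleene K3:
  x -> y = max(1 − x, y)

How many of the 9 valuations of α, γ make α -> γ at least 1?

α = 0, γ = 0 ↦ 1  ≥
α = 0, γ = 1/2 ↦ 1  ≥
α = 0, γ = 1 ↦ 1  ≥
α = 1/2, γ = 0 ↦ 1/2  <
α = 1/2, γ = 1/2 ↦ 1/2  <
α = 1/2, γ = 1 ↦ 1  ≥
α = 1, γ = 0 ↦ 0  <
α = 1, γ = 1/2 ↦ 1/2  <
α = 1, γ = 1 ↦ 1  ≥
So 5 of the 9 assignments meet the threshold.

5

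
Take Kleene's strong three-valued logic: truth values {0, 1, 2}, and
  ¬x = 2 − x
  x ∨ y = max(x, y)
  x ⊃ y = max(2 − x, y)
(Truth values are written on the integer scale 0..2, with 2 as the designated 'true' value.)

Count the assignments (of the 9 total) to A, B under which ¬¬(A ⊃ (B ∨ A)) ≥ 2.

7

A = 0, B = 0 ↦ 2  ≥
A = 0, B = 1 ↦ 2  ≥
A = 0, B = 2 ↦ 2  ≥
A = 1, B = 0 ↦ 1  <
A = 1, B = 1 ↦ 1  <
A = 1, B = 2 ↦ 2  ≥
A = 2, B = 0 ↦ 2  ≥
A = 2, B = 1 ↦ 2  ≥
A = 2, B = 2 ↦ 2  ≥
So 7 of the 9 assignments meet the threshold.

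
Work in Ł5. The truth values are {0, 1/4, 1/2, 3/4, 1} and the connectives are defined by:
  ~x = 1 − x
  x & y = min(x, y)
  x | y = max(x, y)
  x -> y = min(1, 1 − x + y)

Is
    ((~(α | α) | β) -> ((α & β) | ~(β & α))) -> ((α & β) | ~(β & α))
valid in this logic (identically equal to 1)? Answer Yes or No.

Counterexample: take α = 1/4, β = 1/4.
α | α = 1/4 | 1/4 = 1/4
~(α | α) = ~1/4 = 3/4
~(α | α) | β = 3/4 | 1/4 = 3/4
α & β = 1/4 & 1/4 = 1/4
β & α = 1/4 & 1/4 = 1/4
~(β & α) = ~1/4 = 3/4
(α & β) | ~(β & α) = 1/4 | 3/4 = 3/4
(~(α | α) | β) -> ((α & β) | ~(β & α)) = 3/4 -> 3/4 = 1
((~(α | α) | β) -> ((α & β) | ~(β & α))) -> ((α & β) | ~(β & α)) = 1 -> 3/4 = 3/4
This gives 3/4 ≠ 1.

No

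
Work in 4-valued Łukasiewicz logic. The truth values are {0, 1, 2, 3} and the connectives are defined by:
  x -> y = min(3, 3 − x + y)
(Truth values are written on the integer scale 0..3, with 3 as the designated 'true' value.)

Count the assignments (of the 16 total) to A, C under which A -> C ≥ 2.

A = 0, C = 0 ↦ 3  ≥
A = 0, C = 1 ↦ 3  ≥
A = 0, C = 2 ↦ 3  ≥
A = 0, C = 3 ↦ 3  ≥
A = 1, C = 0 ↦ 2  ≥
A = 1, C = 1 ↦ 3  ≥
A = 1, C = 2 ↦ 3  ≥
A = 1, C = 3 ↦ 3  ≥
A = 2, C = 0 ↦ 1  <
A = 2, C = 1 ↦ 2  ≥
A = 2, C = 2 ↦ 3  ≥
A = 2, C = 3 ↦ 3  ≥
A = 3, C = 0 ↦ 0  <
A = 3, C = 1 ↦ 1  <
A = 3, C = 2 ↦ 2  ≥
A = 3, C = 3 ↦ 3  ≥
So 13 of the 16 assignments meet the threshold.

13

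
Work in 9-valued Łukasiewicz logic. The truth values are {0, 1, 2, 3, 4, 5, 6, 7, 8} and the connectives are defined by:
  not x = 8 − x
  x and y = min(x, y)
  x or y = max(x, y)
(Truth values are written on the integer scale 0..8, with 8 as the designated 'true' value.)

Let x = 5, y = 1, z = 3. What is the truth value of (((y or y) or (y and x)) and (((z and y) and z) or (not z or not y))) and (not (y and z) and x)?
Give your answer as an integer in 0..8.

y or y = 1 or 1 = 1
y and x = 1 and 5 = 1
(y or y) or (y and x) = 1 or 1 = 1
z and y = 3 and 1 = 1
(z and y) and z = 1 and 3 = 1
not z = not 3 = 5
not y = not 1 = 7
not z or not y = 5 or 7 = 7
((z and y) and z) or (not z or not y) = 1 or 7 = 7
((y or y) or (y and x)) and (((z and y) and z) or (not z or not y)) = 1 and 7 = 1
y and z = 1 and 3 = 1
not (y and z) = not 1 = 7
not (y and z) and x = 7 and 5 = 5
(((y or y) or (y and x)) and (((z and y) and z) or (not z or not y))) and (not (y and z) and x) = 1 and 5 = 1

1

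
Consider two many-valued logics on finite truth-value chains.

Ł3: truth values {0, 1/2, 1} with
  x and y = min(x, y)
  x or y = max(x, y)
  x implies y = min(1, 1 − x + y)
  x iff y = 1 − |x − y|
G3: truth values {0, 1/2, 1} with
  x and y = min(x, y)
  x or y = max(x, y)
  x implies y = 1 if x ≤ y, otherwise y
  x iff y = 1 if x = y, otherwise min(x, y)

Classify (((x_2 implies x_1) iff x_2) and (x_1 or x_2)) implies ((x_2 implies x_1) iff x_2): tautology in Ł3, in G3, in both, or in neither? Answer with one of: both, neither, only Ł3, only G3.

In Ł3: every assignment gives 1 — tautology.
In G3: every assignment gives 1 — tautology.

both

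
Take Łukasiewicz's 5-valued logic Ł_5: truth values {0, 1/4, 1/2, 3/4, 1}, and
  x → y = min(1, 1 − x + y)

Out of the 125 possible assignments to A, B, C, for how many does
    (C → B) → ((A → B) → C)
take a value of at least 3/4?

73

value 1: 55 assignments (counts)
value 3/4: 18 assignments (counts)
value 1/2: 19 assignments
value 1/4: 18 assignments
value 0: 15 assignments
So 73 of the 125 assignments meet the threshold.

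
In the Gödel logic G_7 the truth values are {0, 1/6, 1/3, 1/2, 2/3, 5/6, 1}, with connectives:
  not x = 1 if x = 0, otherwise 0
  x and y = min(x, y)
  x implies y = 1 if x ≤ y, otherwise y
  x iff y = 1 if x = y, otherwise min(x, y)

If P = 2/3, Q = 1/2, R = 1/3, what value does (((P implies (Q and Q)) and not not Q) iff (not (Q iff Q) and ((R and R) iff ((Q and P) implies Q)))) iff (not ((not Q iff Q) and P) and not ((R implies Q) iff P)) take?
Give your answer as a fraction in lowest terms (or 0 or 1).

1

Q and Q = 1/2 and 1/2 = 1/2
P implies (Q and Q) = 2/3 implies 1/2 = 1/2
not Q = not 1/2 = 0
not not Q = not 0 = 1
(P implies (Q and Q)) and not not Q = 1/2 and 1 = 1/2
Q iff Q = 1/2 iff 1/2 = 1
not (Q iff Q) = not 1 = 0
R and R = 1/3 and 1/3 = 1/3
Q and P = 1/2 and 2/3 = 1/2
(Q and P) implies Q = 1/2 implies 1/2 = 1
(R and R) iff ((Q and P) implies Q) = 1/3 iff 1 = 1/3
not (Q iff Q) and ((R and R) iff ((Q and P) implies Q)) = 0 and 1/3 = 0
((P implies (Q and Q)) and not not Q) iff (not (Q iff Q) and ((R and R) iff ((Q and P) implies Q))) = 1/2 iff 0 = 0
not Q = not 1/2 = 0
not Q iff Q = 0 iff 1/2 = 0
(not Q iff Q) and P = 0 and 2/3 = 0
not ((not Q iff Q) and P) = not 0 = 1
R implies Q = 1/3 implies 1/2 = 1
(R implies Q) iff P = 1 iff 2/3 = 2/3
not ((R implies Q) iff P) = not 2/3 = 0
not ((not Q iff Q) and P) and not ((R implies Q) iff P) = 1 and 0 = 0
(((P implies (Q and Q)) and not not Q) iff (not (Q iff Q) and ((R and R) iff ((Q and P) implies Q)))) iff (not ((not Q iff Q) and P) and not ((R implies Q) iff P)) = 0 iff 0 = 1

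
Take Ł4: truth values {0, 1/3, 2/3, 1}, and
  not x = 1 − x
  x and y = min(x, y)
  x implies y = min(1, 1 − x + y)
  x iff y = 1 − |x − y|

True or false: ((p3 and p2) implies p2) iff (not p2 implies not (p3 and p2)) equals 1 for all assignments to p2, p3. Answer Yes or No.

p2 = 0, p3 = 0 ↦ 1
p2 = 0, p3 = 1/3 ↦ 1
p2 = 0, p3 = 2/3 ↦ 1
p2 = 0, p3 = 1 ↦ 1
p2 = 1/3, p3 = 0 ↦ 1
p2 = 1/3, p3 = 1/3 ↦ 1
p2 = 1/3, p3 = 2/3 ↦ 1
p2 = 1/3, p3 = 1 ↦ 1
p2 = 2/3, p3 = 0 ↦ 1
p2 = 2/3, p3 = 1/3 ↦ 1
p2 = 2/3, p3 = 2/3 ↦ 1
p2 = 2/3, p3 = 1 ↦ 1
p2 = 1, p3 = 0 ↦ 1
p2 = 1, p3 = 1/3 ↦ 1
p2 = 1, p3 = 2/3 ↦ 1
p2 = 1, p3 = 1 ↦ 1
Every assignment gives a value ≥ 1.

Yes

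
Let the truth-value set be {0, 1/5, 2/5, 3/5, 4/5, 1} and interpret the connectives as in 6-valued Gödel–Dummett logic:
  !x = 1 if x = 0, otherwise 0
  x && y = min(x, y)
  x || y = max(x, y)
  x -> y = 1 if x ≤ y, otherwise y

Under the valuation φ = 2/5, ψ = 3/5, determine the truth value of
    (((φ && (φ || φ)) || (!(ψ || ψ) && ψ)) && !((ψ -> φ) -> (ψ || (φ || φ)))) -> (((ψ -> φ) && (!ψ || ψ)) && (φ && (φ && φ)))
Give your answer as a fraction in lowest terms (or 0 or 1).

φ || φ = 2/5 || 2/5 = 2/5
φ && (φ || φ) = 2/5 && 2/5 = 2/5
ψ || ψ = 3/5 || 3/5 = 3/5
!(ψ || ψ) = !3/5 = 0
!(ψ || ψ) && ψ = 0 && 3/5 = 0
(φ && (φ || φ)) || (!(ψ || ψ) && ψ) = 2/5 || 0 = 2/5
ψ -> φ = 3/5 -> 2/5 = 2/5
φ || φ = 2/5 || 2/5 = 2/5
ψ || (φ || φ) = 3/5 || 2/5 = 3/5
(ψ -> φ) -> (ψ || (φ || φ)) = 2/5 -> 3/5 = 1
!((ψ -> φ) -> (ψ || (φ || φ))) = !1 = 0
((φ && (φ || φ)) || (!(ψ || ψ) && ψ)) && !((ψ -> φ) -> (ψ || (φ || φ))) = 2/5 && 0 = 0
ψ -> φ = 3/5 -> 2/5 = 2/5
!ψ = !3/5 = 0
!ψ || ψ = 0 || 3/5 = 3/5
(ψ -> φ) && (!ψ || ψ) = 2/5 && 3/5 = 2/5
φ && φ = 2/5 && 2/5 = 2/5
φ && (φ && φ) = 2/5 && 2/5 = 2/5
((ψ -> φ) && (!ψ || ψ)) && (φ && (φ && φ)) = 2/5 && 2/5 = 2/5
(((φ && (φ || φ)) || (!(ψ || ψ) && ψ)) && !((ψ -> φ) -> (ψ || (φ || φ)))) -> (((ψ -> φ) && (!ψ || ψ)) && (φ && (φ && φ))) = 0 -> 2/5 = 1

1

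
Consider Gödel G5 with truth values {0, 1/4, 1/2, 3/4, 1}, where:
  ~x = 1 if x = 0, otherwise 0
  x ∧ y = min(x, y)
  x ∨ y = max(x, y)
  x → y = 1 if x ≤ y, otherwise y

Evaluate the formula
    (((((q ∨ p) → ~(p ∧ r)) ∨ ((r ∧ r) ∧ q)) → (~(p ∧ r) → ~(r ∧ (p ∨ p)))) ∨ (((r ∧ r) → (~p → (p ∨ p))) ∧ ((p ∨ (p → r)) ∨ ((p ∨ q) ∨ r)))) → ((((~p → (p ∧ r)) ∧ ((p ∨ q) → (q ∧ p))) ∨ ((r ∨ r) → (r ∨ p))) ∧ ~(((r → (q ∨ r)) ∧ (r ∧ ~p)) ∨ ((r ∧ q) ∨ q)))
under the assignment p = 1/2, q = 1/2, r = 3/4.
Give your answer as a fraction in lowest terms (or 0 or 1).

q ∨ p = 1/2 ∨ 1/2 = 1/2
p ∧ r = 1/2 ∧ 3/4 = 1/2
~(p ∧ r) = ~1/2 = 0
(q ∨ p) → ~(p ∧ r) = 1/2 → 0 = 0
r ∧ r = 3/4 ∧ 3/4 = 3/4
(r ∧ r) ∧ q = 3/4 ∧ 1/2 = 1/2
((q ∨ p) → ~(p ∧ r)) ∨ ((r ∧ r) ∧ q) = 0 ∨ 1/2 = 1/2
p ∧ r = 1/2 ∧ 3/4 = 1/2
~(p ∧ r) = ~1/2 = 0
p ∨ p = 1/2 ∨ 1/2 = 1/2
r ∧ (p ∨ p) = 3/4 ∧ 1/2 = 1/2
~(r ∧ (p ∨ p)) = ~1/2 = 0
~(p ∧ r) → ~(r ∧ (p ∨ p)) = 0 → 0 = 1
(((q ∨ p) → ~(p ∧ r)) ∨ ((r ∧ r) ∧ q)) → (~(p ∧ r) → ~(r ∧ (p ∨ p))) = 1/2 → 1 = 1
r ∧ r = 3/4 ∧ 3/4 = 3/4
~p = ~1/2 = 0
p ∨ p = 1/2 ∨ 1/2 = 1/2
~p → (p ∨ p) = 0 → 1/2 = 1
(r ∧ r) → (~p → (p ∨ p)) = 3/4 → 1 = 1
p → r = 1/2 → 3/4 = 1
p ∨ (p → r) = 1/2 ∨ 1 = 1
p ∨ q = 1/2 ∨ 1/2 = 1/2
(p ∨ q) ∨ r = 1/2 ∨ 3/4 = 3/4
(p ∨ (p → r)) ∨ ((p ∨ q) ∨ r) = 1 ∨ 3/4 = 1
((r ∧ r) → (~p → (p ∨ p))) ∧ ((p ∨ (p → r)) ∨ ((p ∨ q) ∨ r)) = 1 ∧ 1 = 1
((((q ∨ p) → ~(p ∧ r)) ∨ ((r ∧ r) ∧ q)) → (~(p ∧ r) → ~(r ∧ (p ∨ p)))) ∨ (((r ∧ r) → (~p → (p ∨ p))) ∧ ((p ∨ (p → r)) ∨ ((p ∨ q) ∨ r))) = 1 ∨ 1 = 1
~p = ~1/2 = 0
p ∧ r = 1/2 ∧ 3/4 = 1/2
~p → (p ∧ r) = 0 → 1/2 = 1
p ∨ q = 1/2 ∨ 1/2 = 1/2
q ∧ p = 1/2 ∧ 1/2 = 1/2
(p ∨ q) → (q ∧ p) = 1/2 → 1/2 = 1
(~p → (p ∧ r)) ∧ ((p ∨ q) → (q ∧ p)) = 1 ∧ 1 = 1
r ∨ r = 3/4 ∨ 3/4 = 3/4
r ∨ p = 3/4 ∨ 1/2 = 3/4
(r ∨ r) → (r ∨ p) = 3/4 → 3/4 = 1
((~p → (p ∧ r)) ∧ ((p ∨ q) → (q ∧ p))) ∨ ((r ∨ r) → (r ∨ p)) = 1 ∨ 1 = 1
q ∨ r = 1/2 ∨ 3/4 = 3/4
r → (q ∨ r) = 3/4 → 3/4 = 1
~p = ~1/2 = 0
r ∧ ~p = 3/4 ∧ 0 = 0
(r → (q ∨ r)) ∧ (r ∧ ~p) = 1 ∧ 0 = 0
r ∧ q = 3/4 ∧ 1/2 = 1/2
(r ∧ q) ∨ q = 1/2 ∨ 1/2 = 1/2
((r → (q ∨ r)) ∧ (r ∧ ~p)) ∨ ((r ∧ q) ∨ q) = 0 ∨ 1/2 = 1/2
~(((r → (q ∨ r)) ∧ (r ∧ ~p)) ∨ ((r ∧ q) ∨ q)) = ~1/2 = 0
(((~p → (p ∧ r)) ∧ ((p ∨ q) → (q ∧ p))) ∨ ((r ∨ r) → (r ∨ p))) ∧ ~(((r → (q ∨ r)) ∧ (r ∧ ~p)) ∨ ((r ∧ q) ∨ q)) = 1 ∧ 0 = 0
(((((q ∨ p) → ~(p ∧ r)) ∨ ((r ∧ r) ∧ q)) → (~(p ∧ r) → ~(r ∧ (p ∨ p)))) ∨ (((r ∧ r) → (~p → (p ∨ p))) ∧ ((p ∨ (p → r)) ∨ ((p ∨ q) ∨ r)))) → ((((~p → (p ∧ r)) ∧ ((p ∨ q) → (q ∧ p))) ∨ ((r ∨ r) → (r ∨ p))) ∧ ~(((r → (q ∨ r)) ∧ (r ∧ ~p)) ∨ ((r ∧ q) ∨ q))) = 1 → 0 = 0

0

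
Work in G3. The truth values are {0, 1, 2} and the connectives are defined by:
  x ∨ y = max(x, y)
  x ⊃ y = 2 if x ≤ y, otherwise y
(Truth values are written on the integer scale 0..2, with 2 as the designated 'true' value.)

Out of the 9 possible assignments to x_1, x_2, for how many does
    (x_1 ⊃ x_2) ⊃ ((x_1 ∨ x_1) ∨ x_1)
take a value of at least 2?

x_1 = 0, x_2 = 0 ↦ 0  <
x_1 = 0, x_2 = 1 ↦ 0  <
x_1 = 0, x_2 = 2 ↦ 0  <
x_1 = 1, x_2 = 0 ↦ 2  ≥
x_1 = 1, x_2 = 1 ↦ 1  <
x_1 = 1, x_2 = 2 ↦ 1  <
x_1 = 2, x_2 = 0 ↦ 2  ≥
x_1 = 2, x_2 = 1 ↦ 2  ≥
x_1 = 2, x_2 = 2 ↦ 2  ≥
So 4 of the 9 assignments meet the threshold.

4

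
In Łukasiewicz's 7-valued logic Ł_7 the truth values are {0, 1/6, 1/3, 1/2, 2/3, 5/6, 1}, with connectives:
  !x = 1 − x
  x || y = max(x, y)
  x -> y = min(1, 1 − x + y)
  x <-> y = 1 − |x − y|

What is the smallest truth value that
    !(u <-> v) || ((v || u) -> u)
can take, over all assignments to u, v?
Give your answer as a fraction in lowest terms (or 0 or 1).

Take u = 0, v = 1/2:
u <-> v = 0 <-> 1/2 = 1/2
!(u <-> v) = !1/2 = 1/2
v || u = 1/2 || 0 = 1/2
(v || u) -> u = 1/2 -> 0 = 1/2
!(u <-> v) || ((v || u) -> u) = 1/2 || 1/2 = 1/2
No assignment yields a value below 1/2, so this is the minimum.

1/2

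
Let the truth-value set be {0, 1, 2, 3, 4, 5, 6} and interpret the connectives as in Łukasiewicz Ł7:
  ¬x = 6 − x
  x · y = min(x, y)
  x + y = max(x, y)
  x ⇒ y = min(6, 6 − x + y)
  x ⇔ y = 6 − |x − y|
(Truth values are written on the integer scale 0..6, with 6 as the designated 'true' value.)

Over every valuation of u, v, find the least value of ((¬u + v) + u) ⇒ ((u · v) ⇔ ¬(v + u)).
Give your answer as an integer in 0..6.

0

Take u = 0, v = 0:
¬u = ¬0 = 6
¬u + v = 6 + 0 = 6
(¬u + v) + u = 6 + 0 = 6
u · v = 0 · 0 = 0
v + u = 0 + 0 = 0
¬(v + u) = ¬0 = 6
(u · v) ⇔ ¬(v + u) = 0 ⇔ 6 = 0
((¬u + v) + u) ⇒ ((u · v) ⇔ ¬(v + u)) = 6 ⇒ 0 = 0
No assignment yields a value below 0, so this is the minimum.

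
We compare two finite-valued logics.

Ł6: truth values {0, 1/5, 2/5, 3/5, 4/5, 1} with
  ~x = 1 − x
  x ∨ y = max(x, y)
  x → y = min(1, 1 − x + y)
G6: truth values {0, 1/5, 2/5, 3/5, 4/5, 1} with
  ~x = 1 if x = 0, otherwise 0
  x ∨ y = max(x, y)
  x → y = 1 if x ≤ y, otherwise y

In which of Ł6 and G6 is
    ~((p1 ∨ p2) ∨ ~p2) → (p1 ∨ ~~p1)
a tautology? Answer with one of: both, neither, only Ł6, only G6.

In Ł6: at p1 = 0, p2 = 1/5 the value is 4/5 — not a tautology.
In G6: every assignment gives 1 — tautology.

only G6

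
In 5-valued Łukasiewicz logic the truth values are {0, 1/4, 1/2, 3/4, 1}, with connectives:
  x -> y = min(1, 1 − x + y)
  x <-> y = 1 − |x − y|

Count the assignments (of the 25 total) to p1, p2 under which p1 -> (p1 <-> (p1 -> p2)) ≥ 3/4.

22

value 1: 20 assignments (counts)
value 3/4: 2 assignments (counts)
value 1/2: 1 assignment
value 1/4: 1 assignment
value 0: 1 assignment
So 22 of the 25 assignments meet the threshold.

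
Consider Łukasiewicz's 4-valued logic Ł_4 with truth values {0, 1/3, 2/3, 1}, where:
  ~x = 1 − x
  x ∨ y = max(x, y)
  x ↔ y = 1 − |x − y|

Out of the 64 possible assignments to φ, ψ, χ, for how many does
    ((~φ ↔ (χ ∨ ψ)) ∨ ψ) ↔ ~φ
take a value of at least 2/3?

41

value 1: 16 assignments (counts)
value 2/3: 25 assignments (counts)
value 1/3: 17 assignments
value 0: 6 assignments
So 41 of the 64 assignments meet the threshold.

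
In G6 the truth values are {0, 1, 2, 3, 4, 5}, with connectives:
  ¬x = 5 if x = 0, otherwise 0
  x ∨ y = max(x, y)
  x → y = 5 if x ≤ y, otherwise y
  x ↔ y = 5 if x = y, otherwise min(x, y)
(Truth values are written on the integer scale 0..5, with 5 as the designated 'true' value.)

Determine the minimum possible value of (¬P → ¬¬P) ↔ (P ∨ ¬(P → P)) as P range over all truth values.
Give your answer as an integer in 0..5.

1

Take P = 1:
¬P = ¬1 = 0
¬P = ¬1 = 0
¬¬P = ¬0 = 5
¬P → ¬¬P = 0 → 5 = 5
P → P = 1 → 1 = 5
¬(P → P) = ¬5 = 0
P ∨ ¬(P → P) = 1 ∨ 0 = 1
(¬P → ¬¬P) ↔ (P ∨ ¬(P → P)) = 5 ↔ 1 = 1
No assignment yields a value below 1, so this is the minimum.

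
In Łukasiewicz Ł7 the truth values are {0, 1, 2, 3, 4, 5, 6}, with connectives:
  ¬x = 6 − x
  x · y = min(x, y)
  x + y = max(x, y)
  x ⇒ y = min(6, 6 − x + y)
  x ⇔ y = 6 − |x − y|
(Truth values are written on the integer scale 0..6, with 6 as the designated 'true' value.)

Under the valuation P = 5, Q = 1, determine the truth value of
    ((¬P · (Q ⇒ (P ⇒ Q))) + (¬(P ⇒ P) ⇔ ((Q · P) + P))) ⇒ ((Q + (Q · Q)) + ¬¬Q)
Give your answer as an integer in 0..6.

6

¬P = ¬5 = 1
P ⇒ Q = 5 ⇒ 1 = 2
Q ⇒ (P ⇒ Q) = 1 ⇒ 2 = 6
¬P · (Q ⇒ (P ⇒ Q)) = 1 · 6 = 1
P ⇒ P = 5 ⇒ 5 = 6
¬(P ⇒ P) = ¬6 = 0
Q · P = 1 · 5 = 1
(Q · P) + P = 1 + 5 = 5
¬(P ⇒ P) ⇔ ((Q · P) + P) = 0 ⇔ 5 = 1
(¬P · (Q ⇒ (P ⇒ Q))) + (¬(P ⇒ P) ⇔ ((Q · P) + P)) = 1 + 1 = 1
Q · Q = 1 · 1 = 1
Q + (Q · Q) = 1 + 1 = 1
¬Q = ¬1 = 5
¬¬Q = ¬5 = 1
(Q + (Q · Q)) + ¬¬Q = 1 + 1 = 1
((¬P · (Q ⇒ (P ⇒ Q))) + (¬(P ⇒ P) ⇔ ((Q · P) + P))) ⇒ ((Q + (Q · Q)) + ¬¬Q) = 1 ⇒ 1 = 6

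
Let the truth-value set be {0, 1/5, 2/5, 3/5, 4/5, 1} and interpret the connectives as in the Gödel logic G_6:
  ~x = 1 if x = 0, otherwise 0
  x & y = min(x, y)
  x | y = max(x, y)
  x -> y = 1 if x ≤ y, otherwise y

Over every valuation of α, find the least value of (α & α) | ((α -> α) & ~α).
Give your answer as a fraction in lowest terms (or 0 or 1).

1/5

Take α = 1/5:
α & α = 1/5 & 1/5 = 1/5
α -> α = 1/5 -> 1/5 = 1
~α = ~1/5 = 0
(α -> α) & ~α = 1 & 0 = 0
(α & α) | ((α -> α) & ~α) = 1/5 | 0 = 1/5
No assignment yields a value below 1/5, so this is the minimum.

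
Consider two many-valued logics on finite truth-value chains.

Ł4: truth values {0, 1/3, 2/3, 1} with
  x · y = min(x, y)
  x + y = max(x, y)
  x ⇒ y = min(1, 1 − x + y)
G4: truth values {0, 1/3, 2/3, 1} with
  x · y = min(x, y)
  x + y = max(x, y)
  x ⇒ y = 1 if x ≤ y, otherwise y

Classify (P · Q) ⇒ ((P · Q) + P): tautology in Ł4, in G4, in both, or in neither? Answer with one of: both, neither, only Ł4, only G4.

both

In Ł4: every assignment gives 1 — tautology.
In G4: every assignment gives 1 — tautology.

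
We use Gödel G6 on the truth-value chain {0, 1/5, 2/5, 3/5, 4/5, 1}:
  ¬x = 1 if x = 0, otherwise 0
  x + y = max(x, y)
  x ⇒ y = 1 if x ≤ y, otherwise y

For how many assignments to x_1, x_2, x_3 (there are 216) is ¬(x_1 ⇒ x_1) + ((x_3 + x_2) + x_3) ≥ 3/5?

162

value 1: 66 assignments (counts)
value 4/5: 54 assignments (counts)
value 3/5: 42 assignments (counts)
value 2/5: 30 assignments
value 1/5: 18 assignments
value 0: 6 assignments
So 162 of the 216 assignments meet the threshold.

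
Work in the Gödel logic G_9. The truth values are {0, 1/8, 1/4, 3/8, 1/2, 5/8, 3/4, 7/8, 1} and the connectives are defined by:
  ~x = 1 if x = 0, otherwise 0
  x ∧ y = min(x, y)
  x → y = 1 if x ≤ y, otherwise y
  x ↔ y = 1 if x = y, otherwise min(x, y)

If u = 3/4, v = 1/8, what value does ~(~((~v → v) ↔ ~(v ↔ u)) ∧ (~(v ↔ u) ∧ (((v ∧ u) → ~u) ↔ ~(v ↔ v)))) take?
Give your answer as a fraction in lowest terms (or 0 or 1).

~v = ~1/8 = 0
~v → v = 0 → 1/8 = 1
v ↔ u = 1/8 ↔ 3/4 = 1/8
~(v ↔ u) = ~1/8 = 0
(~v → v) ↔ ~(v ↔ u) = 1 ↔ 0 = 0
~((~v → v) ↔ ~(v ↔ u)) = ~0 = 1
v ↔ u = 1/8 ↔ 3/4 = 1/8
~(v ↔ u) = ~1/8 = 0
v ∧ u = 1/8 ∧ 3/4 = 1/8
~u = ~3/4 = 0
(v ∧ u) → ~u = 1/8 → 0 = 0
v ↔ v = 1/8 ↔ 1/8 = 1
~(v ↔ v) = ~1 = 0
((v ∧ u) → ~u) ↔ ~(v ↔ v) = 0 ↔ 0 = 1
~(v ↔ u) ∧ (((v ∧ u) → ~u) ↔ ~(v ↔ v)) = 0 ∧ 1 = 0
~((~v → v) ↔ ~(v ↔ u)) ∧ (~(v ↔ u) ∧ (((v ∧ u) → ~u) ↔ ~(v ↔ v))) = 1 ∧ 0 = 0
~(~((~v → v) ↔ ~(v ↔ u)) ∧ (~(v ↔ u) ∧ (((v ∧ u) → ~u) ↔ ~(v ↔ v)))) = ~0 = 1

1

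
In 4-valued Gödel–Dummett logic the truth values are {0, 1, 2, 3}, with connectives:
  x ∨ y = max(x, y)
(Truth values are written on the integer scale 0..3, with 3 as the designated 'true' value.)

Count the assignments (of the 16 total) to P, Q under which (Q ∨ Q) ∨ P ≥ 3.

7

P = 0, Q = 0 ↦ 0  <
P = 0, Q = 1 ↦ 1  <
P = 0, Q = 2 ↦ 2  <
P = 0, Q = 3 ↦ 3  ≥
P = 1, Q = 0 ↦ 1  <
P = 1, Q = 1 ↦ 1  <
P = 1, Q = 2 ↦ 2  <
P = 1, Q = 3 ↦ 3  ≥
P = 2, Q = 0 ↦ 2  <
P = 2, Q = 1 ↦ 2  <
P = 2, Q = 2 ↦ 2  <
P = 2, Q = 3 ↦ 3  ≥
P = 3, Q = 0 ↦ 3  ≥
P = 3, Q = 1 ↦ 3  ≥
P = 3, Q = 2 ↦ 3  ≥
P = 3, Q = 3 ↦ 3  ≥
So 7 of the 16 assignments meet the threshold.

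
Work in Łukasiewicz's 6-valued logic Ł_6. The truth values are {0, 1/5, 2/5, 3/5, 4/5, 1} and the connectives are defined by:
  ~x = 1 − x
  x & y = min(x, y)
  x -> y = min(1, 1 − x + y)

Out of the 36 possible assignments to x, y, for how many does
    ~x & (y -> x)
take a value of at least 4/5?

value 1: 1 assignment (counts)
value 4/5: 4 assignments (counts)
value 3/5: 7 assignments
value 2/5: 9 assignments
value 1/5: 8 assignments
value 0: 7 assignments
So 5 of the 36 assignments meet the threshold.

5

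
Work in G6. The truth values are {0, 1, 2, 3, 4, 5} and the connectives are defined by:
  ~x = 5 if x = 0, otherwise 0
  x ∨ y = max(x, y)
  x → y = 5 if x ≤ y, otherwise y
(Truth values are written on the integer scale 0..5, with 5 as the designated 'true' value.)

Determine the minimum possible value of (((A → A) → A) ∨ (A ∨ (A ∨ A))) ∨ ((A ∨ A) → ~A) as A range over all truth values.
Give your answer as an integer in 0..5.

Take A = 1:
A → A = 1 → 1 = 5
(A → A) → A = 5 → 1 = 1
A ∨ A = 1 ∨ 1 = 1
A ∨ (A ∨ A) = 1 ∨ 1 = 1
((A → A) → A) ∨ (A ∨ (A ∨ A)) = 1 ∨ 1 = 1
A ∨ A = 1 ∨ 1 = 1
~A = ~1 = 0
(A ∨ A) → ~A = 1 → 0 = 0
(((A → A) → A) ∨ (A ∨ (A ∨ A))) ∨ ((A ∨ A) → ~A) = 1 ∨ 0 = 1
No assignment yields a value below 1, so this is the minimum.

1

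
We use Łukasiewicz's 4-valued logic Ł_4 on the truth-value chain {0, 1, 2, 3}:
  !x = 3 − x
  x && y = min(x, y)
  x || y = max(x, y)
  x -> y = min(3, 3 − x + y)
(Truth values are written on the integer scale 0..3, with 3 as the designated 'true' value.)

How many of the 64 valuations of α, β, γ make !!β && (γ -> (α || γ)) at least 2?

value 3: 16 assignments (counts)
value 2: 16 assignments (counts)
value 1: 16 assignments
value 0: 16 assignments
So 32 of the 64 assignments meet the threshold.

32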